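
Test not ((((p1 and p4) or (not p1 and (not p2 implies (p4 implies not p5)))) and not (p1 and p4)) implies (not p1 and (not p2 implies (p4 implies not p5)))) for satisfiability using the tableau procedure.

Initial set: {not ((((p1 and p4) or (not p1 and (not p2 implies (p4 implies not p5)))) and not (p1 and p4)) implies (not p1 and (not p2 implies (p4 implies not p5))))}.
not ((((p1 and p4) or (not p1 and (not p2 implies (p4 implies not p5)))) and not (p1 and p4)) implies (not p1 and (not p2 implies (p4 implies not p5)))): α-rule — add (((p1 and p4) or (not p1 and (not p2 implies (p4 implies not p5)))) and not (p1 and p4)), not (not p1 and (not p2 implies (p4 implies not p5))).
(((p1 and p4) or (not p1 and (not p2 implies (p4 implies not p5)))) and not (p1 and p4)): α-rule — add ((p1 and p4) or (not p1 and (not p2 implies (p4 implies not p5)))), not (p1 and p4).
not (not p1 and (not p2 implies (p4 implies not p5))): β-rule — branch into not not p1  //  not (not p2 implies (p4 implies not p5)).
  branch 1 (add not not p1):
    ((p1 and p4) or (not p1 and (not p2 implies (p4 implies not p5)))): β-rule — branch into (p1 and p4)  //  (not p1 and (not p2 implies (p4 implies not p5))).
      branch 1.1 (add (p1 and p4)):
        (p1 and p4): α-rule — add p1, p4.
        not (p1 and p4): β-rule — branch into not p1  //  not p4.
          branch 1.1.1 (add not p1):
            × closes — contains both p1 and not p1.
          branch 1.1.2 (add not p4):
            × closes — contains both p4 and not p4.
      branch 1.2 (add (not p1 and (not p2 implies (p4 implies not p5)))):
        (not p1 and (not p2 implies (p4 implies not p5))): α-rule — add not p1, (not p2 implies (p4 implies not p5)).
        × closes — contains both p1 and not p1.
  branch 2 (add not (not p2 implies (p4 implies not p5))):
    not (not p2 implies (p4 implies not p5)): α-rule — add not p2, not (p4 implies not p5).
    not (p4 implies not p5): α-rule — add p4, not not p5.
    ((p1 and p4) or (not p1 and (not p2 implies (p4 implies not p5)))): β-rule — branch into (p1 and p4)  //  (not p1 and (not p2 implies (p4 implies not p5))).
      branch 2.1 (add (p1 and p4)):
        (p1 and p4): α-rule — add p1, p4.
        not (p1 and p4): β-rule — branch into not p1  //  not p4.
          branch 2.1.1 (add not p1):
            × closes — contains both p1 and not p1.
          branch 2.1.2 (add not p4):
            × closes — contains both p4 and not p4.
      branch 2.2 (add (not p1 and (not p2 implies (p4 implies not p5)))):
        (not p1 and (not p2 implies (p4 implies not p5))): α-rule — add not p1, (not p2 implies (p4 implies not p5)).
        not (p1 and p4): β-rule — branch into not p1  //  not p4.
          branch 2.2.1 (add not p1):
            (not p2 implies (p4 implies not p5)): β-rule — branch into not not p2  //  (p4 implies not p5).
              branch 2.2.1.1 (add not not p2):
                × closes — contains both p2 and not p2.
              branch 2.2.1.2 (add (p4 implies not p5)):
                (p4 implies not p5): β-rule — branch into not p4  //  not p5.
                  branch 2.2.1.2.1 (add not p4):
                    × closes — contains both p4 and not p4.
                  branch 2.2.1.2.2 (add not p5):
                    × closes — contains both p5 and not p5.
          branch 2.2.2 (add not p4):
            × closes — contains both p4 and not p4.
All 9 branches close.
Every branch closed; the formula is unsatisfiable.

Unsatisfiable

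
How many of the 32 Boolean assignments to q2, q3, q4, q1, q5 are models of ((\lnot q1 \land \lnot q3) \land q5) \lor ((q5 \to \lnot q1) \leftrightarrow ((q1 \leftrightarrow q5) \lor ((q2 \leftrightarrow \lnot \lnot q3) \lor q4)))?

Initial set: {(((\lnot q1 \land \lnot q3) \land q5) \lor ((q5 \to \lnot q1) \leftrightarrow ((q1 \leftrightarrow q5) \lor ((q2 \leftrightarrow \lnot \lnot q3) \lor q4))))}.
(((\lnot q1 \land \lnot q3) \land q5) \lor ((q5 \to \lnot q1) \leftrightarrow ((q1 \leftrightarrow q5) \lor ((q2 \leftrightarrow \lnot \lnot q3) \lor q4)))): β-rule — branch into ((\lnot q1 \land \lnot q3) \land q5)  //  ((q5 \to \lnot q1) \leftrightarrow ((q1 \leftrightarrow q5) \lor ((q2 \leftrightarrow \lnot \lnot q3) \lor q4))).
  branch 1 (add ((\lnot q1 \land \lnot q3) \land q5)):
    ((\lnot q1 \land \lnot q3) \land q5): α-rule — add (\lnot q1 \land \lnot q3), q5.
    (\lnot q1 \land \lnot q3): α-rule — add \lnot q1, \lnot q3.
    ○ open, literals {q1=F, q3=F, q5=T}.
  branch 2 (add ((q5 \to \lnot q1) \leftrightarrow ((q1 \leftrightarrow q5) \lor ((q2 \leftrightarrow \lnot \lnot q3) \lor q4)))):
    ((q5 \to \lnot q1) \leftrightarrow ((q1 \leftrightarrow q5) \lor ((q2 \leftrightarrow \lnot \lnot q3) \lor q4))): β-rule — branch into (q5 \to \lnot q1), ((q1 \leftrightarrow q5) \lor ((q2 \leftrightarrow \lnot \lnot q3) \lor q4))  //  \lnot (q5 \to \lnot q1), \lnot ((q1 \leftrightarrow q5) \lor ((q2 \leftrightarrow \lnot \lnot q3) \lor q4)).
      branch 2.1 (add (q5 \to \lnot q1), ((q1 \leftrightarrow q5) \lor ((q2 \leftrightarrow \lnot \lnot q3) \lor q4))):
        (q5 \to \lnot q1): β-rule — branch into \lnot q5  //  \lnot q1.
          branch 2.1.1 (add \lnot q5):
            ((q1 \leftrightarrow q5) \lor ((q2 \leftrightarrow \lnot \lnot q3) \lor q4)): β-rule — branch into (q1 \leftrightarrow q5)  //  ((q2 \leftrightarrow \lnot \lnot q3) \lor q4).
              branch 2.1.1.1 (add (q1 \leftrightarrow q5)):
                (q1 \leftrightarrow q5): β-rule — branch into q1, q5  //  \lnot q1, \lnot q5.
                  branch 2.1.1.1.1 (add q1, q5):
                    × closes — contains both q5 and \lnot q5.
                  branch 2.1.1.1.2 (add \lnot q1, \lnot q5):
                    ○ open, literals {q1=F, q5=F}.
              branch 2.1.1.2 (add ((q2 \leftrightarrow \lnot \lnot q3) \lor q4)):
                ((q2 \leftrightarrow \lnot \lnot q3) \lor q4): β-rule — branch into (q2 \leftrightarrow \lnot \lnot q3)  //  q4.
                  branch 2.1.1.2.1 (add (q2 \leftrightarrow \lnot \lnot q3)):
                    (q2 \leftrightarrow \lnot \lnot q3): β-rule — branch into q2, \lnot \lnot q3  //  \lnot q2, \lnot \lnot \lnot q3.
                      branch 2.1.1.2.1.1 (add q2, \lnot \lnot q3):
                        \lnot \lnot q3: drop double negation, giving q3.
                        ○ open, literals {q2=T, q3=T, q5=F}.
                      branch 2.1.1.2.1.2 (add \lnot q2, \lnot \lnot \lnot q3):
                        \lnot \lnot \lnot q3: drop double negation, giving \lnot q3.
                        ○ open, literals {q2=F, q3=F, q5=F}.
                  branch 2.1.1.2.2 (add q4):
                    ○ open, literals {q4=T, q5=F}.
          branch 2.1.2 (add \lnot q1):
            ((q1 \leftrightarrow q5) \lor ((q2 \leftrightarrow \lnot \lnot q3) \lor q4)): β-rule — branch into (q1 \leftrightarrow q5)  //  ((q2 \leftrightarrow \lnot \lnot q3) \lor q4).
              branch 2.1.2.1 (add (q1 \leftrightarrow q5)):
                (q1 \leftrightarrow q5): β-rule — branch into q1, q5  //  \lnot q1, \lnot q5.
                  branch 2.1.2.1.1 (add q1, q5):
                    × closes — contains both q1 and \lnot q1.
                  branch 2.1.2.1.2 (add \lnot q1, \lnot q5):
                    ○ open, literals {q1=F, q5=F}.
              branch 2.1.2.2 (add ((q2 \leftrightarrow \lnot \lnot q3) \lor q4)):
                ((q2 \leftrightarrow \lnot \lnot q3) \lor q4): β-rule — branch into (q2 \leftrightarrow \lnot \lnot q3)  //  q4.
                  branch 2.1.2.2.1 (add (q2 \leftrightarrow \lnot \lnot q3)):
                    (q2 \leftrightarrow \lnot \lnot q3): β-rule — branch into q2, \lnot \lnot q3  //  \lnot q2, \lnot \lnot \lnot q3.
                      branch 2.1.2.2.1.1 (add q2, \lnot \lnot q3):
                        \lnot \lnot q3: drop double negation, giving q3.
                        ○ open, literals {q1=F, q2=T, q3=T}.
                      branch 2.1.2.2.1.2 (add \lnot q2, \lnot \lnot \lnot q3):
                        \lnot \lnot \lnot q3: drop double negation, giving \lnot q3.
                        ○ open, literals {q1=F, q2=F, q3=F}.
                  branch 2.1.2.2.2 (add q4):
                    ○ open, literals {q1=F, q4=T}.
      branch 2.2 (add \lnot (q5 \to \lnot q1), \lnot ((q1 \leftrightarrow q5) \lor ((q2 \leftrightarrow \lnot \lnot q3) \lor q4))):
        \lnot (q5 \to \lnot q1): α-rule — add q5, \lnot \lnot q1.
        \lnot ((q1 \leftrightarrow q5) \lor ((q2 \leftrightarrow \lnot \lnot q3) \lor q4)): α-rule — add \lnot (q1 \leftrightarrow q5), \lnot ((q2 \leftrightarrow \lnot \lnot q3) \lor q4).
        \lnot ((q2 \leftrightarrow \lnot \lnot q3) \lor q4): α-rule — add \lnot (q2 \leftrightarrow \lnot \lnot q3), \lnot q4.
        \lnot (q1 \leftrightarrow q5): β-rule — branch into q1, \lnot q5  //  \lnot q1, q5.
          branch 2.2.1 (add q1, \lnot q5):
            × closes — contains both q5 and \lnot q5.
          branch 2.2.2 (add \lnot q1, q5):
            × closes — contains both q1 and \lnot q1.
4 branches closed, 9 open.
Each open branch fixes some atoms; the unmentioned ones are free. Counting distinct full assignments: branch {q1=F, q3=F, q5=T} (q2, q4) contributes 4 new; branch {q1=F, q5=F} (q2, q3, q4) contributes 8 new; branch {q2=T, q3=T, q5=F} (q4, q1) contributes 2 new; branch {q2=F, q3=F, q5=F} (q4, q1) contributes 2 new; branch {q4=T, q5=F} (q2, q3, q1) contributes 2 new; branch {q1=F, q5=F} (q2, q3, q4) contributes 0 new; branch {q1=F, q2=T, q3=T} (q4, q5) contributes 2 new; branch {q1=F, q2=F, q3=F} (q4, q5) contributes 0 new; branch {q1=F, q4=T} (q2, q3, q5) contributes 1 new. Total: 21.

21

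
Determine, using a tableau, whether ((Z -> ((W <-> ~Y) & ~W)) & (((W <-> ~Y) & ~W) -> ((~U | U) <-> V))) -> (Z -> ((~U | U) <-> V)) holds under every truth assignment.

Assume the negation and expand:
Initial set: {F (((Z -> ((W <-> ~Y) & ~W)) & (((W <-> ~Y) & ~W) -> ((~U | U) <-> V))) -> (Z -> ((~U | U) <-> V)))}.
F (((Z -> ((W <-> ~Y) & ~W)) & (((W <-> ~Y) & ~W) -> ((~U | U) <-> V))) -> (Z -> ((~U | U) <-> V))): α-rule — add T ((Z -> ((W <-> ~Y) & ~W)) & (((W <-> ~Y) & ~W) -> ((~U | U) <-> V))), F (Z -> ((~U | U) <-> V)).
T ((Z -> ((W <-> ~Y) & ~W)) & (((W <-> ~Y) & ~W) -> ((~U | U) <-> V))): α-rule — add T (Z -> ((W <-> ~Y) & ~W)), T (((W <-> ~Y) & ~W) -> ((~U | U) <-> V)).
F (Z -> ((~U | U) <-> V)): α-rule — add T Z, F ((~U | U) <-> V).
T (Z -> ((W <-> ~Y) & ~W)): β-rule — branch into F Z  //  T ((W <-> ~Y) & ~W).
  branch 1 (add F Z):
    × closes — contains both Z and ~Z.
  branch 2 (add T ((W <-> ~Y) & ~W)):
    T ((W <-> ~Y) & ~W): α-rule — add T (W <-> ~Y), T ~W.
    T (((W <-> ~Y) & ~W) -> ((~U | U) <-> V)): β-rule — branch into F ((W <-> ~Y) & ~W)  //  T ((~U | U) <-> V).
      branch 2.1 (add F ((W <-> ~Y) & ~W)):
        F ((~U | U) <-> V): β-rule — branch into T (~U | U), F V  //  F (~U | U), T V.
          branch 2.1.1 (add T (~U | U), F V):
            T (W <-> ~Y): β-rule — branch into T W, T ~Y  //  F W, F ~Y.
              branch 2.1.1.1 (add T W, T ~Y):
                × closes — contains both W and ~W.
              branch 2.1.1.2 (add F W, F ~Y):
                F ((W <-> ~Y) & ~W): β-rule — branch into F (W <-> ~Y)  //  F ~W.
                  branch 2.1.1.2.1 (add F (W <-> ~Y)):
                    T (~U | U): β-rule — branch into T ~U  //  T U.
                      branch 2.1.1.2.1.1 (add T ~U):
                        F (W <-> ~Y): β-rule — branch into T W, F ~Y  //  F W, T ~Y.
                          branch 2.1.1.2.1.1.1 (add T W, F ~Y):
                            × closes — contains both W and ~W.
                          branch 2.1.1.2.1.1.2 (add F W, T ~Y):
                            × closes — contains both Y and ~Y.
                      branch 2.1.1.2.1.2 (add T U):
                        F (W <-> ~Y): β-rule — branch into T W, F ~Y  //  F W, T ~Y.
                          branch 2.1.1.2.1.2.1 (add T W, F ~Y):
                            × closes — contains both W and ~W.
                          branch 2.1.1.2.1.2.2 (add F W, T ~Y):
                            × closes — contains both Y and ~Y.
                  branch 2.1.1.2.2 (add F ~W):
                    × closes — contains both W and ~W.
          branch 2.1.2 (add F (~U | U), T V):
            F (~U | U): α-rule — add F ~U, F U.
            × closes — contains both U and ~U.
      branch 2.2 (add T ((~U | U) <-> V)):
        F ((~U | U) <-> V): β-rule — branch into T (~U | U), F V  //  F (~U | U), T V.
          branch 2.2.1 (add T (~U | U), F V):
            T (W <-> ~Y): β-rule — branch into T W, T ~Y  //  F W, F ~Y.
              branch 2.2.1.1 (add T W, T ~Y):
                × closes — contains both W and ~W.
              branch 2.2.1.2 (add F W, F ~Y):
                T ((~U | U) <-> V): β-rule — branch into T (~U | U), T V  //  F (~U | U), F V.
                  branch 2.2.1.2.1 (add T (~U | U), T V):
                    × closes — contains both V and ~V.
                  branch 2.2.1.2.2 (add F (~U | U), F V):
                    F (~U | U): α-rule — add F ~U, F U.
                    × closes — contains both U and ~U.
          branch 2.2.2 (add F (~U | U), T V):
            F (~U | U): α-rule — add F ~U, F U.
            × closes — contains both U and ~U.
All 12 branches close.
Every branch closed, so the negation is unsatisfiable and the formula is valid.

Valid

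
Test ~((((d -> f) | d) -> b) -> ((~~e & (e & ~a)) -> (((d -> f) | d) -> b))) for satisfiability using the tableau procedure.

Initial set: {~((((d -> f) | d) -> b) -> ((~~e & (e & ~a)) -> (((d -> f) | d) -> b)))}.
~((((d -> f) | d) -> b) -> ((~~e & (e & ~a)) -> (((d -> f) | d) -> b))): α-rule — add (((d -> f) | d) -> b), ~((~~e & (e & ~a)) -> (((d -> f) | d) -> b)).
~((~~e & (e & ~a)) -> (((d -> f) | d) -> b)): α-rule — add (~~e & (e & ~a)), ~(((d -> f) | d) -> b).
(~~e & (e & ~a)): α-rule — add ~~e, (e & ~a).
~(((d -> f) | d) -> b): α-rule — add ((d -> f) | d), ~b.
~~e: drop double negation, giving e.
(e & ~a): α-rule — add e, ~a.
(((d -> f) | d) -> b): β-rule — branch into ~((d -> f) | d)  //  b.
  branch 1 (add ~((d -> f) | d)):
    ~((d -> f) | d): α-rule — add ~(d -> f), ~d.
    ~(d -> f): α-rule — add d, ~f.
    × closes — contains both d and ~d.
  branch 2 (add b):
    × closes — contains both b and ~b.
All 2 branches close.
Every branch closed; the formula is unsatisfiable.

Unsatisfiable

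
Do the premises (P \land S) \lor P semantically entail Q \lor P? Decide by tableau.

Yes

Initial set: {((P \land S) \lor P); \lnot (Q \lor P)}.
\lnot (Q \lor P): α-rule — add \lnot Q, \lnot P.
((P \land S) \lor P): β-rule — branch into (P \land S)  //  P.
  branch 1 (add (P \land S)):
    (P \land S): α-rule — add P, S.
    × closes — contains both P and \lnot P.
  branch 2 (add P):
    × closes — contains both P and \lnot P.
All 2 branches close.
Every branch closed, so the premises entail the conclusion.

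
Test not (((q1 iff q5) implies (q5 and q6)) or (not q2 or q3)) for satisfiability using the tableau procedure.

Satisfiable

Initial set: {not (((q1 iff q5) implies (q5 and q6)) or (not q2 or q3))}.
not (((q1 iff q5) implies (q5 and q6)) or (not q2 or q3)): α-rule — add not ((q1 iff q5) implies (q5 and q6)), not (not q2 or q3).
not ((q1 iff q5) implies (q5 and q6)): α-rule — add (q1 iff q5), not (q5 and q6).
not (not q2 or q3): α-rule — add not not q2, not q3.
(q1 iff q5): β-rule — branch into q1, q5  //  not q1, not q5.
  branch 1 (add q1, q5):
    not (q5 and q6): β-rule — branch into not q5  //  not q6.
      branch 1.1 (add not q5):
        × closes — contains both q5 and not q5.
      branch 1.2 (add not q6):
        ○ open, literals {q1=T, q2=T, q3=F, q5=T, q6=F}.
  branch 2 (add not q1, not q5):
    not (q5 and q6): β-rule — branch into not q5  //  not q6.
      branch 2.1 (add not q5):
        ○ open, literals {q1=F, q2=T, q3=F, q5=F}.
      branch 2.2 (add not q6):
        ○ open, literals {q1=F, q2=T, q3=F, q5=F, q6=F}.
1 branch closed, 3 open.
An open branch gives a satisfying assignment: q1=T, q2=T, q3=F, q5=T, q6=F.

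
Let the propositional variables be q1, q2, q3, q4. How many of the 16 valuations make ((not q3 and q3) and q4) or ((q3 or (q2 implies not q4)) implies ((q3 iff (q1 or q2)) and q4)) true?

Initial set: {(((not q3 and q3) and q4) or ((q3 or (q2 implies not q4)) implies ((q3 iff (q1 or q2)) and q4)))}.
(((not q3 and q3) and q4) or ((q3 or (q2 implies not q4)) implies ((q3 iff (q1 or q2)) and q4))): β-rule — branch into ((not q3 and q3) and q4)  //  ((q3 or (q2 implies not q4)) implies ((q3 iff (q1 or q2)) and q4)).
  branch 1 (add ((not q3 and q3) and q4)):
    ((not q3 and q3) and q4): α-rule — add (not q3 and q3), q4.
    (not q3 and q3): α-rule — add not q3, q3.
    × closes — contains both q3 and not q3.
  branch 2 (add ((q3 or (q2 implies not q4)) implies ((q3 iff (q1 or q2)) and q4))):
    ((q3 or (q2 implies not q4)) implies ((q3 iff (q1 or q2)) and q4)): β-rule — branch into not (q3 or (q2 implies not q4))  //  ((q3 iff (q1 or q2)) and q4).
      branch 2.1 (add not (q3 or (q2 implies not q4))):
        not (q3 or (q2 implies not q4)): α-rule — add not q3, not (q2 implies not q4).
        not (q2 implies not q4): α-rule — add q2, not not q4.
        ○ open, literals {q2=1, q3=0, q4=1}.
      branch 2.2 (add ((q3 iff (q1 or q2)) and q4)):
        ((q3 iff (q1 or q2)) and q4): α-rule — add (q3 iff (q1 or q2)), q4.
        (q3 iff (q1 or q2)): β-rule — branch into q3, (q1 or q2)  //  not q3, not (q1 or q2).
          branch 2.2.1 (add q3, (q1 or q2)):
            (q1 or q2): β-rule — branch into q1  //  q2.
              branch 2.2.1.1 (add q1):
                ○ open, literals {q1=1, q3=1, q4=1}.
              branch 2.2.1.2 (add q2):
                ○ open, literals {q2=1, q3=1, q4=1}.
          branch 2.2.2 (add not q3, not (q1 or q2)):
            not (q1 or q2): α-rule — add not q1, not q2.
            ○ open, literals {q1=0, q2=0, q3=0, q4=1}.
1 branch closed, 4 open.
Each open branch fixes some atoms; the unmentioned ones are free. Counting distinct full assignments: branch {q2=1, q3=0, q4=1} (q1) contributes 2 new; branch {q1=1, q3=1, q4=1} (q2) contributes 2 new; branch {q2=1, q3=1, q4=1} (q1) contributes 1 new; branch {q1=0, q2=0, q3=0, q4=1} (none free) contributes 1 new. Total: 6.

6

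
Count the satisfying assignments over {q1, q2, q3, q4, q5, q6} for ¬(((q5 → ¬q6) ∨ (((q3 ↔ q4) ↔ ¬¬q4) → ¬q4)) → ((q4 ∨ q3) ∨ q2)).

Initial set: {T ¬(((q5 → ¬q6) ∨ (((q3 ↔ q4) ↔ ¬¬q4) → ¬q4)) → ((q4 ∨ q3) ∨ q2))}.
T ¬(((q5 → ¬q6) ∨ (((q3 ↔ q4) ↔ ¬¬q4) → ¬q4)) → ((q4 ∨ q3) ∨ q2)): α-rule — add T ((q5 → ¬q6) ∨ (((q3 ↔ q4) ↔ ¬¬q4) → ¬q4)), F ((q4 ∨ q3) ∨ q2).
F ((q4 ∨ q3) ∨ q2): α-rule — add F (q4 ∨ q3), F q2.
F (q4 ∨ q3): α-rule — add F q4, F q3.
T ((q5 → ¬q6) ∨ (((q3 ↔ q4) ↔ ¬¬q4) → ¬q4)): β-rule — branch into T (q5 → ¬q6)  //  T (((q3 ↔ q4) ↔ ¬¬q4) → ¬q4).
  branch 1 (add T (q5 → ¬q6)):
    T (q5 → ¬q6): β-rule — branch into F q5  //  T ¬q6.
      branch 1.1 (add F q5):
        ○ open, literals {q2=0, q3=0, q4=0, q5=0}.
      branch 1.2 (add T ¬q6):
        ○ open, literals {q2=0, q3=0, q4=0, q6=0}.
  branch 2 (add T (((q3 ↔ q4) ↔ ¬¬q4) → ¬q4)):
    T (((q3 ↔ q4) ↔ ¬¬q4) → ¬q4): β-rule — branch into F ((q3 ↔ q4) ↔ ¬¬q4)  //  T ¬q4.
      branch 2.1 (add F ((q3 ↔ q4) ↔ ¬¬q4)):
        F ((q3 ↔ q4) ↔ ¬¬q4): β-rule — branch into T (q3 ↔ q4), F ¬¬q4  //  F (q3 ↔ q4), T ¬¬q4.
          branch 2.1.1 (add T (q3 ↔ q4), F ¬¬q4):
            F ¬¬q4: drop double negation, giving F q4.
            T (q3 ↔ q4): β-rule — branch into T q3, T q4  //  F q3, F q4.
              branch 2.1.1.1 (add T q3, T q4):
                × closes — contains both q3 and ¬q3.
              branch 2.1.1.2 (add F q3, F q4):
                ○ open, literals {q2=0, q3=0, q4=0}.
          branch 2.1.2 (add F (q3 ↔ q4), T ¬¬q4):
            T ¬¬q4: drop double negation, giving T q4.
            × closes — contains both q4 and ¬q4.
      branch 2.2 (add T ¬q4):
        ○ open, literals {q2=0, q3=0, q4=0}.
2 branches closed, 4 open.
Each open branch fixes some atoms; the unmentioned ones are free. Counting distinct full assignments: branch {q2=0, q3=0, q4=0, q5=0} (q1, q6) contributes 4 new; branch {q2=0, q3=0, q4=0, q6=0} (q1, q5) contributes 2 new; branch {q2=0, q3=0, q4=0} (q1, q5, q6) contributes 2 new; branch {q2=0, q3=0, q4=0} (q1, q5, q6) contributes 0 new. Total: 8.

8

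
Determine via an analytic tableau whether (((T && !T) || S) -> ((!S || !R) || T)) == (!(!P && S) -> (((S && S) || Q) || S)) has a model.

Satisfiable

Initial set: {T ((((T && !T) || S) -> ((!S || !R) || T)) == (!(!P && S) -> (((S && S) || Q) || S)))}.
T ((((T && !T) || S) -> ((!S || !R) || T)) == (!(!P && S) -> (((S && S) || Q) || S))): β-rule — branch into T (((T && !T) || S) -> ((!S || !R) || T)), T (!(!P && S) -> (((S && S) || Q) || S))  //  F (((T && !T) || S) -> ((!S || !R) || T)), F (!(!P && S) -> (((S && S) || Q) || S)).
  branch 1 (add T (((T && !T) || S) -> ((!S || !R) || T)), T (!(!P && S) -> (((S && S) || Q) || S))):
    T (((T && !T) || S) -> ((!S || !R) || T)): β-rule — branch into F ((T && !T) || S)  //  T ((!S || !R) || T).
      branch 1.1 (add F ((T && !T) || S)):
        F ((T && !T) || S): α-rule — add F (T && !T), F S.
        T (!(!P && S) -> (((S && S) || Q) || S)): β-rule — branch into F !(!P && S)  //  T (((S && S) || Q) || S).
          branch 1.1.1 (add F !(!P && S)):
            F !(!P && S): α-rule — add T !P, T S.
            × closes — contains both S and !S.
          branch 1.1.2 (add T (((S && S) || Q) || S)):
            F (T && !T): β-rule — branch into F T  //  F !T.
              branch 1.1.2.1 (add F T):
                T (((S && S) || Q) || S): β-rule — branch into T ((S && S) || Q)  //  T S.
                  branch 1.1.2.1.1 (add T ((S && S) || Q)):
                    T ((S && S) || Q): β-rule — branch into T (S && S)  //  T Q.
                      branch 1.1.2.1.1.1 (add T (S && S)):
                        T (S && S): α-rule — add T S, T S.
                        × closes — contains both S and !S.
                      branch 1.1.2.1.1.2 (add T Q):
                        ○ open, literals {Q=T, S=F, T=F}.
                  branch 1.1.2.1.2 (add T S):
                    × closes — contains both S and !S.
              branch 1.1.2.2 (add F !T):
                T (((S && S) || Q) || S): β-rule — branch into T ((S && S) || Q)  //  T S.
                  branch 1.1.2.2.1 (add T ((S && S) || Q)):
                    T ((S && S) || Q): β-rule — branch into T (S && S)  //  T Q.
                      branch 1.1.2.2.1.1 (add T (S && S)):
                        T (S && S): α-rule — add T S, T S.
                        × closes — contains both S and !S.
                      branch 1.1.2.2.1.2 (add T Q):
                        ○ open, literals {Q=T, S=F, T=T}.
                  branch 1.1.2.2.2 (add T S):
                    × closes — contains both S and !S.
      branch 1.2 (add T ((!S || !R) || T)):
        T (!(!P && S) -> (((S && S) || Q) || S)): β-rule — branch into F !(!P && S)  //  T (((S && S) || Q) || S).
          branch 1.2.1 (add F !(!P && S)):
            F !(!P && S): α-rule — add T !P, T S.
            T ((!S || !R) || T): β-rule — branch into T (!S || !R)  //  T T.
              branch 1.2.1.1 (add T (!S || !R)):
                T (!S || !R): β-rule — branch into T !S  //  T !R.
                  branch 1.2.1.1.1 (add T !S):
                    × closes — contains both S and !S.
                  branch 1.2.1.1.2 (add T !R):
                    ○ open, literals {P=F, R=F, S=T}.
              branch 1.2.1.2 (add T T):
                ○ open, literals {P=F, S=T, T=T}.
          branch 1.2.2 (add T (((S && S) || Q) || S)):
            T ((!S || !R) || T): β-rule — branch into T (!S || !R)  //  T T.
              branch 1.2.2.1 (add T (!S || !R)):
                T (((S && S) || Q) || S): β-rule — branch into T ((S && S) || Q)  //  T S.
                  branch 1.2.2.1.1 (add T ((S && S) || Q)):
                    T (!S || !R): β-rule — branch into T !S  //  T !R.
                      branch 1.2.2.1.1.1 (add T !S):
                        T ((S && S) || Q): β-rule — branch into T (S && S)  //  T Q.
                          branch 1.2.2.1.1.1.1 (add T (S && S)):
                            T (S && S): α-rule — add T S, T S.
                            × closes — contains both S and !S.
                          branch 1.2.2.1.1.1.2 (add T Q):
                            ○ open, literals {Q=T, S=F}.
                      branch 1.2.2.1.1.2 (add T !R):
                        T ((S && S) || Q): β-rule — branch into T (S && S)  //  T Q.
                          branch 1.2.2.1.1.2.1 (add T (S && S)):
                            T (S && S): α-rule — add T S, T S.
                            ○ open, literals {R=F, S=T}.
                          branch 1.2.2.1.1.2.2 (add T Q):
                            ○ open, literals {Q=T, R=F}.
                  branch 1.2.2.1.2 (add T S):
                    T (!S || !R): β-rule — branch into T !S  //  T !R.
                      branch 1.2.2.1.2.1 (add T !S):
                        × closes — contains both S and !S.
                      branch 1.2.2.1.2.2 (add T !R):
                        ○ open, literals {R=F, S=T}.
              branch 1.2.2.2 (add T T):
                T (((S && S) || Q) || S): β-rule — branch into T ((S && S) || Q)  //  T S.
                  branch 1.2.2.2.1 (add T ((S && S) || Q)):
                    T ((S && S) || Q): β-rule — branch into T (S && S)  //  T Q.
                      branch 1.2.2.2.1.1 (add T (S && S)):
                        T (S && S): α-rule — add T S, T S.
                        ○ open, literals {S=T, T=T}.
                      branch 1.2.2.2.1.2 (add T Q):
                        ○ open, literals {Q=T, T=T}.
                  branch 1.2.2.2.2 (add T S):
                    ○ open, literals {S=T, T=T}.
  branch 2 (add F (((T && !T) || S) -> ((!S || !R) || T)), F (!(!P && S) -> (((S && S) || Q) || S))):
    F (((T && !T) || S) -> ((!S || !R) || T)): α-rule — add T ((T && !T) || S), F ((!S || !R) || T).
    F (!(!P && S) -> (((S && S) || Q) || S)): α-rule — add T !(!P && S), F (((S && S) || Q) || S).
    F ((!S || !R) || T): α-rule — add F (!S || !R), F T.
    F (((S && S) || Q) || S): α-rule — add F ((S && S) || Q), F S.
    F (!S || !R): α-rule — add F !S, F !R.
    × closes — contains both S and !S.
9 branches closed, 11 open.
An open branch gives a satisfying assignment: Q=T, S=F, T=F.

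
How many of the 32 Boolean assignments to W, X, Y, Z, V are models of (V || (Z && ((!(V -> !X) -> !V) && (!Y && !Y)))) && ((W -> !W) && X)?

5

Initial set: {((V || (Z && ((!(V -> !X) -> !V) && (!Y && !Y)))) && ((W -> !W) && X))}.
((V || (Z && ((!(V -> !X) -> !V) && (!Y && !Y)))) && ((W -> !W) && X)): α-rule — add (V || (Z && ((!(V -> !X) -> !V) && (!Y && !Y)))), ((W -> !W) && X).
((W -> !W) && X): α-rule — add (W -> !W), X.
(V || (Z && ((!(V -> !X) -> !V) && (!Y && !Y)))): β-rule — branch into V  //  (Z && ((!(V -> !X) -> !V) && (!Y && !Y))).
  branch 1 (add V):
    (W -> !W): β-rule — branch into !W  //  !W.
      branch 1.1 (add !W):
        ○ open, literals {V=true, W=false, X=true}.
      branch 1.2 (add !W):
        ○ open, literals {V=true, W=false, X=true}.
  branch 2 (add (Z && ((!(V -> !X) -> !V) && (!Y && !Y)))):
    (Z && ((!(V -> !X) -> !V) && (!Y && !Y))): α-rule — add Z, ((!(V -> !X) -> !V) && (!Y && !Y)).
    ((!(V -> !X) -> !V) && (!Y && !Y)): α-rule — add (!(V -> !X) -> !V), (!Y && !Y).
    (!Y && !Y): α-rule — add !Y, !Y.
    (W -> !W): β-rule — branch into !W  //  !W.
      branch 2.1 (add !W):
        (!(V -> !X) -> !V): β-rule — branch into !!(V -> !X)  //  !V.
          branch 2.1.1 (add !!(V -> !X)):
            !!(V -> !X): β-rule — branch into !V  //  !X.
              branch 2.1.1.1 (add !V):
                ○ open, literals {V=false, W=false, X=true, Y=false, Z=true}.
              branch 2.1.1.2 (add !X):
                × closes — contains both X and !X.
          branch 2.1.2 (add !V):
            ○ open, literals {V=false, W=false, X=true, Y=false, Z=true}.
      branch 2.2 (add !W):
        (!(V -> !X) -> !V): β-rule — branch into !!(V -> !X)  //  !V.
          branch 2.2.1 (add !!(V -> !X)):
            !!(V -> !X): β-rule — branch into !V  //  !X.
              branch 2.2.1.1 (add !V):
                ○ open, literals {V=false, W=false, X=true, Y=false, Z=true}.
              branch 2.2.1.2 (add !X):
                × closes — contains both X and !X.
          branch 2.2.2 (add !V):
            ○ open, literals {V=false, W=false, X=true, Y=false, Z=true}.
2 branches closed, 6 open.
Each open branch fixes some atoms; the unmentioned ones are free. Counting distinct full assignments: branch {V=true, W=false, X=true} (Y, Z) contributes 4 new; branch {V=true, W=false, X=true} (Y, Z) contributes 0 new; branch {V=false, W=false, X=true, Y=false, Z=true} (none free) contributes 1 new; branch {V=false, W=false, X=true, Y=false, Z=true} (none free) contributes 0 new; branch {V=false, W=false, X=true, Y=false, Z=true} (none free) contributes 0 new; branch {V=false, W=false, X=true, Y=false, Z=true} (none free) contributes 0 new. Total: 5.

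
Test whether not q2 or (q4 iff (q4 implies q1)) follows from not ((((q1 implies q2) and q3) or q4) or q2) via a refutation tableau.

Initial set: {not ((((q1 implies q2) and q3) or q4) or q2); not (not q2 or (q4 iff (q4 implies q1)))}.
not ((((q1 implies q2) and q3) or q4) or q2): α-rule — add not (((q1 implies q2) and q3) or q4), not q2.
not (not q2 or (q4 iff (q4 implies q1))): α-rule — add not not q2, not (q4 iff (q4 implies q1)).
× closes — contains both q2 and not q2.
All 1 branch closes.
Every branch closed, so the premises entail the conclusion.

Yes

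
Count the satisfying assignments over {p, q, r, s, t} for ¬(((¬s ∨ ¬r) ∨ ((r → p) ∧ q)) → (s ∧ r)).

Initial set: {T ¬(((¬s ∨ ¬r) ∨ ((r → p) ∧ q)) → (s ∧ r))}.
T ¬(((¬s ∨ ¬r) ∨ ((r → p) ∧ q)) → (s ∧ r)): α-rule — add T ((¬s ∨ ¬r) ∨ ((r → p) ∧ q)), F (s ∧ r).
T ((¬s ∨ ¬r) ∨ ((r → p) ∧ q)): β-rule — branch into T (¬s ∨ ¬r)  //  T ((r → p) ∧ q).
  branch 1 (add T (¬s ∨ ¬r)):
    F (s ∧ r): β-rule — branch into F s  //  F r.
      branch 1.1 (add F s):
        T (¬s ∨ ¬r): β-rule — branch into T ¬s  //  T ¬r.
          branch 1.1.1 (add T ¬s):
            ○ open, literals {s=0}.
          branch 1.1.2 (add T ¬r):
            ○ open, literals {r=0, s=0}.
      branch 1.2 (add F r):
        T (¬s ∨ ¬r): β-rule — branch into T ¬s  //  T ¬r.
          branch 1.2.1 (add T ¬s):
            ○ open, literals {r=0, s=0}.
          branch 1.2.2 (add T ¬r):
            ○ open, literals {r=0}.
  branch 2 (add T ((r → p) ∧ q)):
    T ((r → p) ∧ q): α-rule — add T (r → p), T q.
    F (s ∧ r): β-rule — branch into F s  //  F r.
      branch 2.1 (add F s):
        T (r → p): β-rule — branch into F r  //  T p.
          branch 2.1.1 (add F r):
            ○ open, literals {q=1, r=0, s=0}.
          branch 2.1.2 (add T p):
            ○ open, literals {p=1, q=1, s=0}.
      branch 2.2 (add F r):
        T (r → p): β-rule — branch into F r  //  T p.
          branch 2.2.1 (add F r):
            ○ open, literals {q=1, r=0}.
          branch 2.2.2 (add T p):
            ○ open, literals {p=1, q=1, r=0}.
0 branches closed, 8 open.
Each open branch fixes some atoms; the unmentioned ones are free. Counting distinct full assignments: branch {s=0} (p, q, r, t) contributes 16 new; branch {r=0, s=0} (p, q, t) contributes 0 new; branch {r=0, s=0} (p, q, t) contributes 0 new; branch {r=0} (p, q, s, t) contributes 8 new; branch {q=1, r=0, s=0} (p, t) contributes 0 new; branch {p=1, q=1, s=0} (r, t) contributes 0 new; branch {q=1, r=0} (p, s, t) contributes 0 new; branch {p=1, q=1, r=0} (s, t) contributes 0 new. Total: 24.

24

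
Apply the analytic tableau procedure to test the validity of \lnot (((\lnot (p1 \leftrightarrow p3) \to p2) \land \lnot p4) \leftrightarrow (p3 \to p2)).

Not valid

Assume the negation and expand:
Initial set: {\lnot \lnot (((\lnot (p1 \leftrightarrow p3) \to p2) \land \lnot p4) \leftrightarrow (p3 \to p2))}.
\lnot \lnot (((\lnot (p1 \leftrightarrow p3) \to p2) \land \lnot p4) \leftrightarrow (p3 \to p2)): β-rule — branch into ((\lnot (p1 \leftrightarrow p3) \to p2) \land \lnot p4), (p3 \to p2)  //  \lnot ((\lnot (p1 \leftrightarrow p3) \to p2) \land \lnot p4), \lnot (p3 \to p2).
  branch 1 (add ((\lnot (p1 \leftrightarrow p3) \to p2) \land \lnot p4), (p3 \to p2)):
    ((\lnot (p1 \leftrightarrow p3) \to p2) \land \lnot p4): α-rule — add (\lnot (p1 \leftrightarrow p3) \to p2), \lnot p4.
    (p3 \to p2): β-rule — branch into \lnot p3  //  p2.
      branch 1.1 (add \lnot p3):
        (\lnot (p1 \leftrightarrow p3) \to p2): β-rule — branch into \lnot \lnot (p1 \leftrightarrow p3)  //  p2.
          branch 1.1.1 (add \lnot \lnot (p1 \leftrightarrow p3)):
            \lnot \lnot (p1 \leftrightarrow p3): β-rule — branch into p1, p3  //  \lnot p1, \lnot p3.
              branch 1.1.1.1 (add p1, p3):
                × closes — contains both p3 and \lnot p3.
              branch 1.1.1.2 (add \lnot p1, \lnot p3):
                ○ open, literals {p1=F, p3=F, p4=F}.
          branch 1.1.2 (add p2):
            ○ open, literals {p2=T, p3=F, p4=F}.
      branch 1.2 (add p2):
        (\lnot (p1 \leftrightarrow p3) \to p2): β-rule — branch into \lnot \lnot (p1 \leftrightarrow p3)  //  p2.
          branch 1.2.1 (add \lnot \lnot (p1 \leftrightarrow p3)):
            \lnot \lnot (p1 \leftrightarrow p3): β-rule — branch into p1, p3  //  \lnot p1, \lnot p3.
              branch 1.2.1.1 (add p1, p3):
                ○ open, literals {p1=T, p2=T, p3=T, p4=F}.
              branch 1.2.1.2 (add \lnot p1, \lnot p3):
                ○ open, literals {p1=F, p2=T, p3=F, p4=F}.
          branch 1.2.2 (add p2):
            ○ open, literals {p2=T, p4=F}.
  branch 2 (add \lnot ((\lnot (p1 \leftrightarrow p3) \to p2) \land \lnot p4), \lnot (p3 \to p2)):
    \lnot (p3 \to p2): α-rule — add p3, \lnot p2.
    \lnot ((\lnot (p1 \leftrightarrow p3) \to p2) \land \lnot p4): β-rule — branch into \lnot (\lnot (p1 \leftrightarrow p3) \to p2)  //  \lnot \lnot p4.
      branch 2.1 (add \lnot (\lnot (p1 \leftrightarrow p3) \to p2)):
        \lnot (\lnot (p1 \leftrightarrow p3) \to p2): α-rule — add \lnot (p1 \leftrightarrow p3), \lnot p2.
        \lnot (p1 \leftrightarrow p3): β-rule — branch into p1, \lnot p3  //  \lnot p1, p3.
          branch 2.1.1 (add p1, \lnot p3):
            × closes — contains both p3 and \lnot p3.
          branch 2.1.2 (add \lnot p1, p3):
            ○ open, literals {p1=F, p2=F, p3=T}.
      branch 2.2 (add \lnot \lnot p4):
        ○ open, literals {p2=F, p3=T, p4=T}.
2 branches closed, 7 open.
An open branch gives a countermodel: p1=F, p3=F, p4=F (unmentioned atoms arbitrary); under it the original formula is false.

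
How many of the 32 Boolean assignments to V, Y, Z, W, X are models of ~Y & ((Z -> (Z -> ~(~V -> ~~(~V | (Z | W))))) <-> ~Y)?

8

Initial set: {T (~Y & ((Z -> (Z -> ~(~V -> ~~(~V | (Z | W))))) <-> ~Y))}.
T (~Y & ((Z -> (Z -> ~(~V -> ~~(~V | (Z | W))))) <-> ~Y)): α-rule — add T ~Y, T ((Z -> (Z -> ~(~V -> ~~(~V | (Z | W))))) <-> ~Y).
T ((Z -> (Z -> ~(~V -> ~~(~V | (Z | W))))) <-> ~Y): β-rule — branch into T (Z -> (Z -> ~(~V -> ~~(~V | (Z | W))))), T ~Y  //  F (Z -> (Z -> ~(~V -> ~~(~V | (Z | W))))), F ~Y.
  branch 1 (add T (Z -> (Z -> ~(~V -> ~~(~V | (Z | W))))), T ~Y):
    T (Z -> (Z -> ~(~V -> ~~(~V | (Z | W))))): β-rule — branch into F Z  //  T (Z -> ~(~V -> ~~(~V | (Z | W)))).
      branch 1.1 (add F Z):
        ○ open, literals {Y=false, Z=false}.
      branch 1.2 (add T (Z -> ~(~V -> ~~(~V | (Z | W))))):
        T (Z -> ~(~V -> ~~(~V | (Z | W)))): β-rule — branch into F Z  //  T ~(~V -> ~~(~V | (Z | W))).
          branch 1.2.1 (add F Z):
            ○ open, literals {Y=false, Z=false}.
          branch 1.2.2 (add T ~(~V -> ~~(~V | (Z | W)))):
            T ~(~V -> ~~(~V | (Z | W))): α-rule — add T ~V, F ~~(~V | (Z | W)).
            F ~~(~V | (Z | W)): drop double negation, giving F (~V | (Z | W)).
            F (~V | (Z | W)): α-rule — add F ~V, F (Z | W).
            × closes — contains both V and ~V.
  branch 2 (add F (Z -> (Z -> ~(~V -> ~~(~V | (Z | W))))), F ~Y):
    × closes — contains both Y and ~Y.
2 branches closed, 2 open.
Each open branch fixes some atoms; the unmentioned ones are free. Counting distinct full assignments: branch {Y=false, Z=false} (V, W, X) contributes 8 new; branch {Y=false, Z=false} (V, W, X) contributes 0 new. Total: 8.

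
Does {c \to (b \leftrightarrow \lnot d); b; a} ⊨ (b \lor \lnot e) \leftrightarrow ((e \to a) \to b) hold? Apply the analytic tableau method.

Initial set: {(c \to (b \leftrightarrow \lnot d)); b; a; \lnot ((b \lor \lnot e) \leftrightarrow ((e \to a) \to b))}.
(c \to (b \leftrightarrow \lnot d)): β-rule — branch into \lnot c  //  (b \leftrightarrow \lnot d).
  branch 1 (add \lnot c):
    \lnot ((b \lor \lnot e) \leftrightarrow ((e \to a) \to b)): β-rule — branch into (b \lor \lnot e), \lnot ((e \to a) \to b)  //  \lnot (b \lor \lnot e), ((e \to a) \to b).
      branch 1.1 (add (b \lor \lnot e), \lnot ((e \to a) \to b)):
        \lnot ((e \to a) \to b): α-rule — add (e \to a), \lnot b.
        × closes — contains both b and \lnot b.
      branch 1.2 (add \lnot (b \lor \lnot e), ((e \to a) \to b)):
        \lnot (b \lor \lnot e): α-rule — add \lnot b, \lnot \lnot e.
        × closes — contains both b and \lnot b.
  branch 2 (add (b \leftrightarrow \lnot d)):
    \lnot ((b \lor \lnot e) \leftrightarrow ((e \to a) \to b)): β-rule — branch into (b \lor \lnot e), \lnot ((e \to a) \to b)  //  \lnot (b \lor \lnot e), ((e \to a) \to b).
      branch 2.1 (add (b \lor \lnot e), \lnot ((e \to a) \to b)):
        \lnot ((e \to a) \to b): α-rule — add (e \to a), \lnot b.
        × closes — contains both b and \lnot b.
      branch 2.2 (add \lnot (b \lor \lnot e), ((e \to a) \to b)):
        \lnot (b \lor \lnot e): α-rule — add \lnot b, \lnot \lnot e.
        × closes — contains both b and \lnot b.
All 4 branches close.
Every branch closed, so the premises entail the conclusion.

Yes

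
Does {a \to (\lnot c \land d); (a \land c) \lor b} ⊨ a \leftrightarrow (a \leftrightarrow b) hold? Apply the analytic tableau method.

Yes

Initial set: {T (a \to (\lnot c \land d)); T ((a \land c) \lor b); F (a \leftrightarrow (a \leftrightarrow b))}.
T (a \to (\lnot c \land d)): β-rule — branch into F a  //  T (\lnot c \land d).
  branch 1 (add F a):
    T ((a \land c) \lor b): β-rule — branch into T (a \land c)  //  T b.
      branch 1.1 (add T (a \land c)):
        T (a \land c): α-rule — add T a, T c.
        × closes — contains both a and \lnot a.
      branch 1.2 (add T b):
        F (a \leftrightarrow (a \leftrightarrow b)): β-rule — branch into T a, F (a \leftrightarrow b)  //  F a, T (a \leftrightarrow b).
          branch 1.2.1 (add T a, F (a \leftrightarrow b)):
            × closes — contains both a and \lnot a.
          branch 1.2.2 (add F a, T (a \leftrightarrow b)):
            T (a \leftrightarrow b): β-rule — branch into T a, T b  //  F a, F b.
              branch 1.2.2.1 (add T a, T b):
                × closes — contains both a and \lnot a.
              branch 1.2.2.2 (add F a, F b):
                × closes — contains both b and \lnot b.
  branch 2 (add T (\lnot c \land d)):
    T (\lnot c \land d): α-rule — add T \lnot c, T d.
    T ((a \land c) \lor b): β-rule — branch into T (a \land c)  //  T b.
      branch 2.1 (add T (a \land c)):
        T (a \land c): α-rule — add T a, T c.
        × closes — contains both c and \lnot c.
      branch 2.2 (add T b):
        F (a \leftrightarrow (a \leftrightarrow b)): β-rule — branch into T a, F (a \leftrightarrow b)  //  F a, T (a \leftrightarrow b).
          branch 2.2.1 (add T a, F (a \leftrightarrow b)):
            F (a \leftrightarrow b): β-rule — branch into T a, F b  //  F a, T b.
              branch 2.2.1.1 (add T a, F b):
                × closes — contains both b and \lnot b.
              branch 2.2.1.2 (add F a, T b):
                × closes — contains both a and \lnot a.
          branch 2.2.2 (add F a, T (a \leftrightarrow b)):
            T (a \leftrightarrow b): β-rule — branch into T a, T b  //  F a, F b.
              branch 2.2.2.1 (add T a, T b):
                × closes — contains both a and \lnot a.
              branch 2.2.2.2 (add F a, F b):
                × closes — contains both b and \lnot b.
All 9 branches close.
Every branch closed, so the premises entail the conclusion.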